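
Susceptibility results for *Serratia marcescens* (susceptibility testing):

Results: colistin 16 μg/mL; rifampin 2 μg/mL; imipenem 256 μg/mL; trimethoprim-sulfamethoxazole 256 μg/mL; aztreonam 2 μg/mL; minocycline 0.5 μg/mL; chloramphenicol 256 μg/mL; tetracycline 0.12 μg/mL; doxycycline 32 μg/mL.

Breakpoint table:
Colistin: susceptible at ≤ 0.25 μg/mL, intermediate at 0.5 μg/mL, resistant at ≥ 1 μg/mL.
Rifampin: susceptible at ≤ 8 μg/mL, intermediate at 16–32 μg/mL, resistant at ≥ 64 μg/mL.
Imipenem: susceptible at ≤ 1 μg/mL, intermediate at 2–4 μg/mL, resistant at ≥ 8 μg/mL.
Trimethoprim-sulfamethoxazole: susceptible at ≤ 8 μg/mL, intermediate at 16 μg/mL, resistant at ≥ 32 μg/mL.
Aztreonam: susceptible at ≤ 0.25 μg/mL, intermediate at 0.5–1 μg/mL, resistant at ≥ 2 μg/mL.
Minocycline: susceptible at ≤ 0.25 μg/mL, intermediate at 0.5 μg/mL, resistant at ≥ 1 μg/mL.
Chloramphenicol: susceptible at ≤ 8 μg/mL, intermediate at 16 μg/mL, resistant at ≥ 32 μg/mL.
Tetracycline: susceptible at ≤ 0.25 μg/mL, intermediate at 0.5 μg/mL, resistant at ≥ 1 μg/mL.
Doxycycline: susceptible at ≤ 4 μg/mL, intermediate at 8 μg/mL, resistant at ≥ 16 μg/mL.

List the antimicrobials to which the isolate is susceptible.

rifampin, tetracycline

Colistin: 16 μg/mL is ≥ 1 μg/mL — R
Rifampin: 2 μg/mL is ≤ 8 μg/mL — S
Imipenem 256 μg/mL: ≥ 8 μg/mL ⇒ resistant
Trimethoprim-sulfamethoxazole (256 μg/mL) ≥ 32 μg/mL — R
Aztreonam 2 μg/mL: ≥ 2 μg/mL → R
Minocycline: 0.5 μg/mL is = 0.5 μg/mL → intermediate
Chloramphenicol: 256 μg/mL is ≥ 32 μg/mL — R
Tetracycline 0.12 μg/mL: ≤ 0.25 μg/mL — susceptible
Doxycycline 32 μg/mL: ≥ 16 μg/mL — R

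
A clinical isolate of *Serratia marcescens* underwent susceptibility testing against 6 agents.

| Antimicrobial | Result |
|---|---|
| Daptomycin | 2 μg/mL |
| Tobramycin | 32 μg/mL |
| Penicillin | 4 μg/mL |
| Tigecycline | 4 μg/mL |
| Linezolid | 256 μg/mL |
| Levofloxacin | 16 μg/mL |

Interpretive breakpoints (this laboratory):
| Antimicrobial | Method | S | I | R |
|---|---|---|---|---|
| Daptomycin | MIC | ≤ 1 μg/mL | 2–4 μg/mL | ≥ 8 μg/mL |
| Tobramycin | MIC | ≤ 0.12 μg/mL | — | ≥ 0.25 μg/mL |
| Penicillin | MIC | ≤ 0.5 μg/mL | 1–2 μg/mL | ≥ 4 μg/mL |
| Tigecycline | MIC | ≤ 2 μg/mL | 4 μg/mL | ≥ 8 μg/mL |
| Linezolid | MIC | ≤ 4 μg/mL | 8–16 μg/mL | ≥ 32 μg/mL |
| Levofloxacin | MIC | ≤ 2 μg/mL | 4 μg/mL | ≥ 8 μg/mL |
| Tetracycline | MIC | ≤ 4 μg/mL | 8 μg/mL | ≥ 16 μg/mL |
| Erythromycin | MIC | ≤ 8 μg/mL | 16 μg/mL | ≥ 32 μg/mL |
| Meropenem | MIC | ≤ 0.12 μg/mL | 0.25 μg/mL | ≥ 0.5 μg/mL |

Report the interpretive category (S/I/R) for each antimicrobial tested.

I, R, R, I, R, R

Daptomycin: 2 μg/mL is in 2–4 μg/mL — intermediate
Tobramycin (32 μg/mL) ≥ 0.25 μg/mL ⇒ resistant
Penicillin: 4 μg/mL is ≥ 4 μg/mL → Resistant
Tigecycline 4 μg/mL: = 4 μg/mL → I
Linezolid 256 μg/mL: ≥ 32 μg/mL ⇒ resistant
Levofloxacin: 16 μg/mL is ≥ 8 μg/mL ⇒ R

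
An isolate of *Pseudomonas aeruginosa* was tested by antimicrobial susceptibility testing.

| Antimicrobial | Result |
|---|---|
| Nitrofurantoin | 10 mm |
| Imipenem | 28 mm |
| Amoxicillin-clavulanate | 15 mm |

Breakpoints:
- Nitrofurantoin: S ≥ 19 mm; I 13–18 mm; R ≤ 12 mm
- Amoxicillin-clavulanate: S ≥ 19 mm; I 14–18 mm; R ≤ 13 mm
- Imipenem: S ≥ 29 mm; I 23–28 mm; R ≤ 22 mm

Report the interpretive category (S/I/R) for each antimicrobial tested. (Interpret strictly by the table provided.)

Nitrofurantoin (10 mm) ≤ 12 mm — Resistant
Imipenem (28 mm) in 23–28 mm → Intermediate
Amoxicillin-clavulanate (15 mm) in 14–18 mm → I

R, I, I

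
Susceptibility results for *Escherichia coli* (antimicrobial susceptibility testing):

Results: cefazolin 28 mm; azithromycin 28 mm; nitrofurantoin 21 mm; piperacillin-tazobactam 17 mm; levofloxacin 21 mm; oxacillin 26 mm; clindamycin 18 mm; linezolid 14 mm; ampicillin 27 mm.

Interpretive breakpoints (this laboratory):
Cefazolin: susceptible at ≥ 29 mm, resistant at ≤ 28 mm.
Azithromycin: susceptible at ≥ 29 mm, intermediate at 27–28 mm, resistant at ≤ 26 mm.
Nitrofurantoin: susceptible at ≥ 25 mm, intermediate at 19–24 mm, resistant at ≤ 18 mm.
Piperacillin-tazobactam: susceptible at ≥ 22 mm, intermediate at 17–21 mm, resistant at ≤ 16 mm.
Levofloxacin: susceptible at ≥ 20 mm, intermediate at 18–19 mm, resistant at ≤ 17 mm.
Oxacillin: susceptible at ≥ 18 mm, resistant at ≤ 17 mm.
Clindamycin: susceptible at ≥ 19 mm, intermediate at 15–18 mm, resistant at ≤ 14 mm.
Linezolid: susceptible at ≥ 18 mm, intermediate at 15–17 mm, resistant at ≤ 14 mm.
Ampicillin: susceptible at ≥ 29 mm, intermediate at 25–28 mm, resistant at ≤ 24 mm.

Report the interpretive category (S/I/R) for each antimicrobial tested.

Cefazolin: 28 mm is ≤ 28 mm → Resistant
Azithromycin 28 mm: in 27–28 mm — intermediate
Nitrofurantoin: 21 mm is in 19–24 mm ⇒ I
Piperacillin-tazobactam: 17 mm is in 17–21 mm ⇒ Intermediate
Levofloxacin: 21 mm is ≥ 20 mm ⇒ susceptible
Oxacillin (26 mm) ≥ 18 mm → Susceptible
Clindamycin (18 mm) in 15–18 mm → Intermediate
Linezolid: 14 mm is ≤ 14 mm ⇒ Resistant
Ampicillin (27 mm) in 25–28 mm ⇒ intermediate

R, I, I, I, S, S, I, R, I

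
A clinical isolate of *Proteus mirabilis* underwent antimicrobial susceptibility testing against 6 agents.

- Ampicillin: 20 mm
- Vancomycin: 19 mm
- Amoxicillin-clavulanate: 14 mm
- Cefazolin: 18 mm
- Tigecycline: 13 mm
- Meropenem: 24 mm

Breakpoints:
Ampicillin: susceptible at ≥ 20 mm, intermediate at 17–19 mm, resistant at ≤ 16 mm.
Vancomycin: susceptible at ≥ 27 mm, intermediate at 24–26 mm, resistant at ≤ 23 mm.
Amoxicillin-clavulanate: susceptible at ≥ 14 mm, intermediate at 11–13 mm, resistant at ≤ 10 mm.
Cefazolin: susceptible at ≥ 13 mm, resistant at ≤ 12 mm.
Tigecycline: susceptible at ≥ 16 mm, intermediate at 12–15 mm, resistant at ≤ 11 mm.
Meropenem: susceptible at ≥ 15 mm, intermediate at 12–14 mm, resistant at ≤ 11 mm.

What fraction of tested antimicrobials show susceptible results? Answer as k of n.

Ampicillin (20 mm) ≥ 20 mm ⇒ Susceptible
Vancomycin: 19 mm is ≤ 23 mm ⇒ R
Amoxicillin-clavulanate: 14 mm is ≥ 14 mm — Susceptible
Cefazolin 18 mm: ≥ 13 mm ⇒ susceptible
Tigecycline 13 mm: in 12–15 mm → intermediate
Meropenem 24 mm: ≥ 15 mm → Susceptible
Susceptible: 4/6

4 of 6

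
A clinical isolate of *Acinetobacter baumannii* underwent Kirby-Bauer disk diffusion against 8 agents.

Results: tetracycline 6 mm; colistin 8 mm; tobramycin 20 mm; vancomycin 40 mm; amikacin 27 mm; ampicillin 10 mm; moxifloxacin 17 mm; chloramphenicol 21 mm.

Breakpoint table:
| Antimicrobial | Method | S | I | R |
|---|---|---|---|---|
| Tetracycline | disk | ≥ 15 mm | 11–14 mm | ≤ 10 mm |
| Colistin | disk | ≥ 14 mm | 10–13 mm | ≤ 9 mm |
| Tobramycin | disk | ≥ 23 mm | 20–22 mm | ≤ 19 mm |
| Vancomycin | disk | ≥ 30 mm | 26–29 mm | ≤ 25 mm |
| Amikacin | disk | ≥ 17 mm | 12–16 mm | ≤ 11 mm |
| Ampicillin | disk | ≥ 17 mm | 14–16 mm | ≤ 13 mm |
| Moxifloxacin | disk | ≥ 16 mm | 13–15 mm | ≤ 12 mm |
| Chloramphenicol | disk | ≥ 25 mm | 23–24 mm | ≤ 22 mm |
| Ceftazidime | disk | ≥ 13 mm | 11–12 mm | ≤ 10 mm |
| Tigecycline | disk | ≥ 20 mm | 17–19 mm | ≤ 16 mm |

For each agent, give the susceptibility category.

Tetracycline 6 mm: ≤ 10 mm — R
Colistin 8 mm: ≤ 9 mm ⇒ R
Tobramycin: 20 mm is in 20–22 mm ⇒ I
Vancomycin 40 mm: ≥ 30 mm → susceptible
Amikacin: 27 mm is ≥ 17 mm — Susceptible
Ampicillin: 10 mm is ≤ 13 mm → resistant
Moxifloxacin 17 mm: ≥ 16 mm ⇒ susceptible
Chloramphenicol 21 mm: ≤ 22 mm — R

R, R, I, S, S, R, S, R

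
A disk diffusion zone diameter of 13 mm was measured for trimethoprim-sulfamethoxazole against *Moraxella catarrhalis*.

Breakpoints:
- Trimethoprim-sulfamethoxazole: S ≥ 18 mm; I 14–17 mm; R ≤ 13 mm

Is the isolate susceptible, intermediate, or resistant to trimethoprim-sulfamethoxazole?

Resistant

Trimethoprim-sulfamethoxazole (13 mm) ≤ 13 mm → resistant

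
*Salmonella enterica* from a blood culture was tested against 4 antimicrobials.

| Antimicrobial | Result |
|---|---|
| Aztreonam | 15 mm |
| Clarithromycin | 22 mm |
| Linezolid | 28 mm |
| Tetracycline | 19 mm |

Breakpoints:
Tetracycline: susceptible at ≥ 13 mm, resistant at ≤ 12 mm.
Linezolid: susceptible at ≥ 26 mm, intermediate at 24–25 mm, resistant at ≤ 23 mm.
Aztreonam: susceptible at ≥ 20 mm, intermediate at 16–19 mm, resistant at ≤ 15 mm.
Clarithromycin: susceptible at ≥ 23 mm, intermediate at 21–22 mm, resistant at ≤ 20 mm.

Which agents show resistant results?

Aztreonam 15 mm: ≤ 15 mm — resistant
Clarithromycin 22 mm: in 21–22 mm → Intermediate
Linezolid: 28 mm is ≥ 26 mm → Susceptible
Tetracycline (19 mm) ≥ 13 mm ⇒ Susceptible

aztreonam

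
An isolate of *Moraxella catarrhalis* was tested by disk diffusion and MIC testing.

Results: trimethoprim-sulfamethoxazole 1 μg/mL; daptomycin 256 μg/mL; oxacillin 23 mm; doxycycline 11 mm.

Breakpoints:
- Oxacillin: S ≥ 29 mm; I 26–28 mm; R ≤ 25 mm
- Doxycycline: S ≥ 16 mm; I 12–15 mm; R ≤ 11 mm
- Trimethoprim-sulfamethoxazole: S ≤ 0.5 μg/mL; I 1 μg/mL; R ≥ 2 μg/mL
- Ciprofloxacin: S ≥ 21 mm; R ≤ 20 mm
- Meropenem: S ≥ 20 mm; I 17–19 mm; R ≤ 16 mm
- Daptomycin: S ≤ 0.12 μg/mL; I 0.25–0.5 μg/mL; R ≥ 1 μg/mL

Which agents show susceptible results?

none

Trimethoprim-sulfamethoxazole: 1 μg/mL is = 1 μg/mL → I
Daptomycin: 256 μg/mL is ≥ 1 μg/mL → R
Oxacillin 23 mm: ≤ 25 mm ⇒ resistant
Doxycycline: 11 mm is ≤ 11 mm → resistant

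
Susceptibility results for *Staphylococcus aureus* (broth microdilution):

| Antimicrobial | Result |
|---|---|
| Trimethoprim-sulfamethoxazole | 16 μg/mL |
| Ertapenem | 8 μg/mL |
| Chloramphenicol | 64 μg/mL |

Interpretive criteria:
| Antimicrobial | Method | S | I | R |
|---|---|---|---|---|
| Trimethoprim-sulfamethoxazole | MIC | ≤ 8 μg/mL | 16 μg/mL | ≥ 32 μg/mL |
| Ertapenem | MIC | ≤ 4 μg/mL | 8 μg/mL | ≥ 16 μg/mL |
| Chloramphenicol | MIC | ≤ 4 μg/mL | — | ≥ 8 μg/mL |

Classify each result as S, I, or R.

I, I, R

Trimethoprim-sulfamethoxazole: 16 μg/mL is = 16 μg/mL ⇒ intermediate
Ertapenem (8 μg/mL) = 8 μg/mL → Intermediate
Chloramphenicol 64 μg/mL: ≥ 8 μg/mL — resistant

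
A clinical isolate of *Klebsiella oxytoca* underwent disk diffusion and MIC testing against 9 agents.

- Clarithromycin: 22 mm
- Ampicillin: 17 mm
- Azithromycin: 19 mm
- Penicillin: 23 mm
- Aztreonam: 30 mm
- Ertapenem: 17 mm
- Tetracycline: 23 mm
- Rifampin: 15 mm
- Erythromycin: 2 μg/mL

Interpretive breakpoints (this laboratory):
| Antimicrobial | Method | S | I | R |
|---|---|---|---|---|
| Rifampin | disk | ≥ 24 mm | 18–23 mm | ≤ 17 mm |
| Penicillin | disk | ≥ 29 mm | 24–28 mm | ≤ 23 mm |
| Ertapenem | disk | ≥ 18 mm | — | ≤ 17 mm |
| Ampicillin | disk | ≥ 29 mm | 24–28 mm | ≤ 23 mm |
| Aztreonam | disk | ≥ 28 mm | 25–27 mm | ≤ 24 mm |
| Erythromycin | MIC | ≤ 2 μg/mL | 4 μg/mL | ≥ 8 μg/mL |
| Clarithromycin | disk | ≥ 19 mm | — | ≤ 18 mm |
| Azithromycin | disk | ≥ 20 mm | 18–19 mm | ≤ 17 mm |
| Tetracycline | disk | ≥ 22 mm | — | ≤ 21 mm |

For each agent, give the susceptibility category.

Clarithromycin: 22 mm is ≥ 19 mm ⇒ susceptible
Ampicillin: 17 mm is ≤ 23 mm ⇒ Resistant
Azithromycin: 19 mm is in 18–19 mm ⇒ Intermediate
Penicillin: 23 mm is ≤ 23 mm ⇒ Resistant
Aztreonam 30 mm: ≥ 28 mm ⇒ S
Ertapenem (17 mm) ≤ 17 mm ⇒ R
Tetracycline: 23 mm is ≥ 22 mm ⇒ S
Rifampin (15 mm) ≤ 17 mm → R
Erythromycin (2 μg/mL) ≤ 2 μg/mL → S

S, R, I, R, S, R, S, R, S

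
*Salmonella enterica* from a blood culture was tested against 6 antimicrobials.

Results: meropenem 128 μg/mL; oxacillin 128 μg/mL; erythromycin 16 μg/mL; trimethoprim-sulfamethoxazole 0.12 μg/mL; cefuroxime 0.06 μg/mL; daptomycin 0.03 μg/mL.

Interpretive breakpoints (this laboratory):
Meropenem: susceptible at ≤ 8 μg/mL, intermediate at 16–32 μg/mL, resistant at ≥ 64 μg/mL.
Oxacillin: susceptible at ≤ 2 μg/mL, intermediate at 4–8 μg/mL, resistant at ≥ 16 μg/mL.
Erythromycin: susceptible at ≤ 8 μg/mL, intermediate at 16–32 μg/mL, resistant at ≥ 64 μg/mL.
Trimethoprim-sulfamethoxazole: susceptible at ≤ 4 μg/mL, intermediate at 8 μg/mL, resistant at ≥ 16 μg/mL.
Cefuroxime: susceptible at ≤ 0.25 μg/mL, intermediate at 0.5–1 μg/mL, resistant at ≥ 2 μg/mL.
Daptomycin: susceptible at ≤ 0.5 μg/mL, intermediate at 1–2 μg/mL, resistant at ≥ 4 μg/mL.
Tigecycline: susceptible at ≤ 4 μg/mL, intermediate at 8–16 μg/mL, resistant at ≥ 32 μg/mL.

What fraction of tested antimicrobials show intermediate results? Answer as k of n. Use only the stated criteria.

Meropenem 128 μg/mL: ≥ 64 μg/mL → resistant
Oxacillin 128 μg/mL: ≥ 16 μg/mL — Resistant
Erythromycin (16 μg/mL) in 16–32 μg/mL — Intermediate
Trimethoprim-sulfamethoxazole (0.12 μg/mL) ≤ 4 μg/mL → S
Cefuroxime: 0.06 μg/mL is ≤ 0.25 μg/mL → S
Daptomycin (0.03 μg/mL) ≤ 0.5 μg/mL — Susceptible
Intermediate: 1/6

1 of 6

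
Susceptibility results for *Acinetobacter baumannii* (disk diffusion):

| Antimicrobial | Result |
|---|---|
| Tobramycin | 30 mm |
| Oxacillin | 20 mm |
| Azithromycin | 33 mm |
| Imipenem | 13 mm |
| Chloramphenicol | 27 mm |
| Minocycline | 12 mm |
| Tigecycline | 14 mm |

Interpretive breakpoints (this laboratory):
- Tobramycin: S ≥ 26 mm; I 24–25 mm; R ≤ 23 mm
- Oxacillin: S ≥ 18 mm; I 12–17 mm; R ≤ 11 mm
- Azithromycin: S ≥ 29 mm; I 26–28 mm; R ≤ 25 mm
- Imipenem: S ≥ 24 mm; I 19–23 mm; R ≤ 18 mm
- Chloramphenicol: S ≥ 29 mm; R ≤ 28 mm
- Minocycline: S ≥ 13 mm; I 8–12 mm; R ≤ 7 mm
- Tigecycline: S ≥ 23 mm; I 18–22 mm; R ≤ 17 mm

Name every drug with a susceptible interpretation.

tobramycin, oxacillin, azithromycin

Tobramycin (30 mm) ≥ 26 mm — S
Oxacillin 20 mm: ≥ 18 mm — Susceptible
Azithromycin: 33 mm is ≥ 29 mm — susceptible
Imipenem: 13 mm is ≤ 18 mm — R
Chloramphenicol: 27 mm is ≤ 28 mm → resistant
Minocycline 12 mm: in 8–12 mm → intermediate
Tigecycline: 14 mm is ≤ 17 mm — resistant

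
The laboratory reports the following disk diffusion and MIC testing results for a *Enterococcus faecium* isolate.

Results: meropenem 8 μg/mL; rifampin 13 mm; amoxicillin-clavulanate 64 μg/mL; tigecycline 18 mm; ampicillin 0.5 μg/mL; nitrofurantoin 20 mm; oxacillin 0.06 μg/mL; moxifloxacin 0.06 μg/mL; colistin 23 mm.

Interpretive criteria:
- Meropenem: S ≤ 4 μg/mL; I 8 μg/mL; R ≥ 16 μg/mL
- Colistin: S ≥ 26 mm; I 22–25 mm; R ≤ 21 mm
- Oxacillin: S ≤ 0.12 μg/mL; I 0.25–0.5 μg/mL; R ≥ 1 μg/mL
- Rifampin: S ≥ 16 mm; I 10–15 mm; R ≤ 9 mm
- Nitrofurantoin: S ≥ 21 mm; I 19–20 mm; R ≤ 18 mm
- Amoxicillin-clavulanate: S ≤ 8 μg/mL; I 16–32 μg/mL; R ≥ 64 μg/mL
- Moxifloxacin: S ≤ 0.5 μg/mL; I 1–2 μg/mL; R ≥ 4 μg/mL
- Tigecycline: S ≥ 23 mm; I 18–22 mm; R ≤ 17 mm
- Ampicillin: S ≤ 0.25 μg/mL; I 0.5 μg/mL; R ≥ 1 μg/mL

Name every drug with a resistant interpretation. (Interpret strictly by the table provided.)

Meropenem 8 μg/mL: = 8 μg/mL → I
Rifampin (13 mm) in 10–15 mm → I
Amoxicillin-clavulanate: 64 μg/mL is ≥ 64 μg/mL — resistant
Tigecycline: 18 mm is in 18–22 mm ⇒ intermediate
Ampicillin (0.5 μg/mL) = 0.5 μg/mL ⇒ I
Nitrofurantoin (20 mm) in 19–20 mm ⇒ Intermediate
Oxacillin 0.06 μg/mL: ≤ 0.12 μg/mL → susceptible
Moxifloxacin (0.06 μg/mL) ≤ 0.5 μg/mL — Susceptible
Colistin 23 mm: in 22–25 mm — Intermediate

amoxicillin-clavulanate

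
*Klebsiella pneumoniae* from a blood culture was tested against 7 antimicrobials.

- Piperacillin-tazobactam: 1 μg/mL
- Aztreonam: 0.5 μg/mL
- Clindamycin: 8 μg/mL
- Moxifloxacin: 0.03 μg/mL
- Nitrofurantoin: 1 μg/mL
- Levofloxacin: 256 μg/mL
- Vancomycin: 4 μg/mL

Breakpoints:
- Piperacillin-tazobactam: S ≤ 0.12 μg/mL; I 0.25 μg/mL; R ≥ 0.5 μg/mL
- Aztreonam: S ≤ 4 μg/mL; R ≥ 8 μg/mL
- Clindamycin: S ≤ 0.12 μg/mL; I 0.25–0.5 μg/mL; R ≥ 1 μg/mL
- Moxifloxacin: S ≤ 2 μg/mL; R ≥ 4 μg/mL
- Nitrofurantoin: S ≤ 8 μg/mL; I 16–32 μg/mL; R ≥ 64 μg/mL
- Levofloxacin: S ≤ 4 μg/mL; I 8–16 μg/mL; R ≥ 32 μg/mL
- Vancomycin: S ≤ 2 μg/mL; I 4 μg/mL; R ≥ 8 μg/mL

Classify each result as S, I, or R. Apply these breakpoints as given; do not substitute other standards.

R, S, R, S, S, R, I

Piperacillin-tazobactam: 1 μg/mL is ≥ 0.5 μg/mL — resistant
Aztreonam (0.5 μg/mL) ≤ 4 μg/mL ⇒ S
Clindamycin: 8 μg/mL is ≥ 1 μg/mL ⇒ resistant
Moxifloxacin: 0.03 μg/mL is ≤ 2 μg/mL ⇒ S
Nitrofurantoin: 1 μg/mL is ≤ 8 μg/mL ⇒ susceptible
Levofloxacin (256 μg/mL) ≥ 32 μg/mL → resistant
Vancomycin 4 μg/mL: = 4 μg/mL — I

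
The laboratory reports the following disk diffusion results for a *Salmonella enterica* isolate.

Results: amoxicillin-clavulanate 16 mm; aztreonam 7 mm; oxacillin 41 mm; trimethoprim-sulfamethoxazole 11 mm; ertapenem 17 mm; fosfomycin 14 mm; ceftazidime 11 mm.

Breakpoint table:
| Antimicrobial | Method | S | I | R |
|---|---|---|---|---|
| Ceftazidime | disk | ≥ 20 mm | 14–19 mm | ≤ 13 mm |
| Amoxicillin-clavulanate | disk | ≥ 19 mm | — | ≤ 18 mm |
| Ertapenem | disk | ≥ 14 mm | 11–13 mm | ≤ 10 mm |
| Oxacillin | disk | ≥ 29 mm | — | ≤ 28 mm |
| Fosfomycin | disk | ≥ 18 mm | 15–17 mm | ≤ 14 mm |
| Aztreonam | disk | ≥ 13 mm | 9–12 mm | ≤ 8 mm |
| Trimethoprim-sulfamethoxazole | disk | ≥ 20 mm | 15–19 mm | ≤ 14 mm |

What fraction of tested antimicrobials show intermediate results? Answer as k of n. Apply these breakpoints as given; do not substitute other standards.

Amoxicillin-clavulanate: 16 mm is ≤ 18 mm → resistant
Aztreonam (7 mm) ≤ 8 mm → R
Oxacillin 41 mm: ≥ 29 mm ⇒ susceptible
Trimethoprim-sulfamethoxazole: 11 mm is ≤ 14 mm — Resistant
Ertapenem 17 mm: ≥ 14 mm ⇒ susceptible
Fosfomycin: 14 mm is ≤ 14 mm → R
Ceftazidime: 11 mm is ≤ 13 mm — R
Intermediate: 0/7

0 of 7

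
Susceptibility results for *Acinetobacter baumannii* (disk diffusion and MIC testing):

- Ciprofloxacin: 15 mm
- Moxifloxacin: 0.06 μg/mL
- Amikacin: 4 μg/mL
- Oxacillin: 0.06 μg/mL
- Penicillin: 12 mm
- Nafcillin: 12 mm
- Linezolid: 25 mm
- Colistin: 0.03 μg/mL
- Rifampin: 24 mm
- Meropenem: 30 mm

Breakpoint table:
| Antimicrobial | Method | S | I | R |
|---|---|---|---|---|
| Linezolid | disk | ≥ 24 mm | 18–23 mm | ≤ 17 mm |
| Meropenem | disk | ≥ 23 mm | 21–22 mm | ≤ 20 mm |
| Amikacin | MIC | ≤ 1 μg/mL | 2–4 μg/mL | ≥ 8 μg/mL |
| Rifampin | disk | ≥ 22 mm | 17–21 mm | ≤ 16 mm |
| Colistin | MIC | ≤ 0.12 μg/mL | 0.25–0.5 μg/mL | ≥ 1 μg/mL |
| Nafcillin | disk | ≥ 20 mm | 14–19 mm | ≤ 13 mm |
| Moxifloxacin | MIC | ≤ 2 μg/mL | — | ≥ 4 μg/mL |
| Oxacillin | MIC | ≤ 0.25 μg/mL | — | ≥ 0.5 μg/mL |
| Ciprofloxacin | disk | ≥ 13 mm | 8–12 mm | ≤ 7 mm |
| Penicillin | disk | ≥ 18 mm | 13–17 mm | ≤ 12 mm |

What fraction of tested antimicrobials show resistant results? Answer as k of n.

Ciprofloxacin 15 mm: ≥ 13 mm — S
Moxifloxacin (0.06 μg/mL) ≤ 2 μg/mL ⇒ susceptible
Amikacin 4 μg/mL: in 2–4 μg/mL → I
Oxacillin 0.06 μg/mL: ≤ 0.25 μg/mL — S
Penicillin: 12 mm is ≤ 12 mm ⇒ R
Nafcillin: 12 mm is ≤ 13 mm — resistant
Linezolid: 25 mm is ≥ 24 mm → susceptible
Colistin: 0.03 μg/mL is ≤ 0.12 μg/mL ⇒ Susceptible
Rifampin (24 mm) ≥ 22 mm → S
Meropenem 30 mm: ≥ 23 mm → susceptible
Resistant: 2/10

2 of 10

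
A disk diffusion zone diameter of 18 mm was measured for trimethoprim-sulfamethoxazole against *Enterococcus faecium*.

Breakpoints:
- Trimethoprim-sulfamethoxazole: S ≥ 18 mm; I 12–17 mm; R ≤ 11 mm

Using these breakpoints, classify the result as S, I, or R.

S

Trimethoprim-sulfamethoxazole 18 mm: ≥ 18 mm → Susceptible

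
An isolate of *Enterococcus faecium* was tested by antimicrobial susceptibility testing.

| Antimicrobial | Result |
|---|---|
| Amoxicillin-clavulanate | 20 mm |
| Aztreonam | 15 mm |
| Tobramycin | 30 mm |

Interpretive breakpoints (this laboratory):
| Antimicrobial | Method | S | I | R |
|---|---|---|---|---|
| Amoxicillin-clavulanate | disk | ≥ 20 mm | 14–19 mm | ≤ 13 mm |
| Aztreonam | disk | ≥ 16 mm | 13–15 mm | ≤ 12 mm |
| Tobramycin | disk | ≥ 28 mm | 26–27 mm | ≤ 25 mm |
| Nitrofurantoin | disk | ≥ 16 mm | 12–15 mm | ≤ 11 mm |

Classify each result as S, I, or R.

S, I, S

Amoxicillin-clavulanate: 20 mm is ≥ 20 mm ⇒ susceptible
Aztreonam: 15 mm is in 13–15 mm — I
Tobramycin: 30 mm is ≥ 28 mm — S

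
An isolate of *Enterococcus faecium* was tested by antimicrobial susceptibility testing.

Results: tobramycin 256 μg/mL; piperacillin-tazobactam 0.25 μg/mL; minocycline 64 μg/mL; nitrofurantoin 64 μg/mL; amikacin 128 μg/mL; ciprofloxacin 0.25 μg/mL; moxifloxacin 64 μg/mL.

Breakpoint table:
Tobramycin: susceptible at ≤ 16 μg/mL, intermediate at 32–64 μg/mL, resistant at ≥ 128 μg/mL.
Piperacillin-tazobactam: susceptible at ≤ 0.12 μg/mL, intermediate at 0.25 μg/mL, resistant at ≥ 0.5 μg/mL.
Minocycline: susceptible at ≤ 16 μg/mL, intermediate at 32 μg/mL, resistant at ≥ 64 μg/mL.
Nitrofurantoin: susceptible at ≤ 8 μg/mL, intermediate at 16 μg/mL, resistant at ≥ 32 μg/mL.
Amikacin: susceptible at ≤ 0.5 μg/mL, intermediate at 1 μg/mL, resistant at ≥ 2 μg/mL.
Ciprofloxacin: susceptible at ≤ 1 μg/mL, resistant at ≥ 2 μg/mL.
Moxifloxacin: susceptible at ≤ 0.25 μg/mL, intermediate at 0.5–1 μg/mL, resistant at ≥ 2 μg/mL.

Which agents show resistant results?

tobramycin, minocycline, nitrofurantoin, amikacin, moxifloxacin

Tobramycin 256 μg/mL: ≥ 128 μg/mL — resistant
Piperacillin-tazobactam: 0.25 μg/mL is = 0.25 μg/mL — I
Minocycline 64 μg/mL: ≥ 64 μg/mL ⇒ R
Nitrofurantoin (64 μg/mL) ≥ 32 μg/mL → Resistant
Amikacin 128 μg/mL: ≥ 2 μg/mL → Resistant
Ciprofloxacin: 0.25 μg/mL is ≤ 1 μg/mL → susceptible
Moxifloxacin 64 μg/mL: ≥ 2 μg/mL ⇒ resistant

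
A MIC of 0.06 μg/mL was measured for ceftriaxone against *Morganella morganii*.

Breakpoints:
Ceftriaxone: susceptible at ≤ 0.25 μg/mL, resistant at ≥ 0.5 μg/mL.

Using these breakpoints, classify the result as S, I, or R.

Ceftriaxone: 0.06 μg/mL is ≤ 0.25 μg/mL ⇒ susceptible

S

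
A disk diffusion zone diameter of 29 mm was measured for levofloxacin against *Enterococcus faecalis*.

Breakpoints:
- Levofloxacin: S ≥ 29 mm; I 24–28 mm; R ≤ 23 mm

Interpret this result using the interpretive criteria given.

Levofloxacin (29 mm) ≥ 29 mm — S

Susceptible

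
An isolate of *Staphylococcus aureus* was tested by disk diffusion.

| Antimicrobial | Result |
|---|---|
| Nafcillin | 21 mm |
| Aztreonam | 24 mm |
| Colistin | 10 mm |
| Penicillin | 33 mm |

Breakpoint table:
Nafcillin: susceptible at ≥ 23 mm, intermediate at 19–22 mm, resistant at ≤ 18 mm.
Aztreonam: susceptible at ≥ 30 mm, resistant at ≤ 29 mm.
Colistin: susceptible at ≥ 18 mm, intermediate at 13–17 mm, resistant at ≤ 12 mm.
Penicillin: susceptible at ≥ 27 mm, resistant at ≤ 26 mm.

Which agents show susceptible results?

Nafcillin (21 mm) in 19–22 mm ⇒ I
Aztreonam 24 mm: ≤ 29 mm ⇒ resistant
Colistin 10 mm: ≤ 12 mm ⇒ R
Penicillin (33 mm) ≥ 27 mm → S

penicillin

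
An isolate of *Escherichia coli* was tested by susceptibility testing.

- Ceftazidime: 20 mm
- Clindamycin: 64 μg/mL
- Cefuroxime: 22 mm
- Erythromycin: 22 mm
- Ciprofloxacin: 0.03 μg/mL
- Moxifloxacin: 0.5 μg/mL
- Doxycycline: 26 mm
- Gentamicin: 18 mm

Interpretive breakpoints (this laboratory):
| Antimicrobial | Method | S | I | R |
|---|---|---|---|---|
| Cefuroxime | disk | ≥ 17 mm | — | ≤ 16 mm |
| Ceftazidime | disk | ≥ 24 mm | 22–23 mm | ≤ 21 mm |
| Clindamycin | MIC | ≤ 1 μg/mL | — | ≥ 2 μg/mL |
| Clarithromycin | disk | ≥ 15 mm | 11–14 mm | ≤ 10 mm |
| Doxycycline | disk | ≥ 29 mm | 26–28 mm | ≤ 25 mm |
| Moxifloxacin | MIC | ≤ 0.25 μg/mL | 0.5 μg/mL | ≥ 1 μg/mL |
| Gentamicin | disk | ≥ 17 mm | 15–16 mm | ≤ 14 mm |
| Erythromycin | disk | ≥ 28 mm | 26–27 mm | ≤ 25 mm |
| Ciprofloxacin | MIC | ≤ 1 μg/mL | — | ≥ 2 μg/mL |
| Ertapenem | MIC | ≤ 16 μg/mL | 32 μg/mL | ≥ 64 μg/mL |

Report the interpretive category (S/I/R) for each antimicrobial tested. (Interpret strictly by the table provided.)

Ceftazidime: 20 mm is ≤ 21 mm → resistant
Clindamycin 64 μg/mL: ≥ 2 μg/mL — resistant
Cefuroxime (22 mm) ≥ 17 mm → Susceptible
Erythromycin 22 mm: ≤ 25 mm ⇒ R
Ciprofloxacin (0.03 μg/mL) ≤ 1 μg/mL ⇒ Susceptible
Moxifloxacin 0.5 μg/mL: = 0.5 μg/mL ⇒ Intermediate
Doxycycline: 26 mm is in 26–28 mm → I
Gentamicin (18 mm) ≥ 17 mm ⇒ susceptible

R, R, S, R, S, I, I, S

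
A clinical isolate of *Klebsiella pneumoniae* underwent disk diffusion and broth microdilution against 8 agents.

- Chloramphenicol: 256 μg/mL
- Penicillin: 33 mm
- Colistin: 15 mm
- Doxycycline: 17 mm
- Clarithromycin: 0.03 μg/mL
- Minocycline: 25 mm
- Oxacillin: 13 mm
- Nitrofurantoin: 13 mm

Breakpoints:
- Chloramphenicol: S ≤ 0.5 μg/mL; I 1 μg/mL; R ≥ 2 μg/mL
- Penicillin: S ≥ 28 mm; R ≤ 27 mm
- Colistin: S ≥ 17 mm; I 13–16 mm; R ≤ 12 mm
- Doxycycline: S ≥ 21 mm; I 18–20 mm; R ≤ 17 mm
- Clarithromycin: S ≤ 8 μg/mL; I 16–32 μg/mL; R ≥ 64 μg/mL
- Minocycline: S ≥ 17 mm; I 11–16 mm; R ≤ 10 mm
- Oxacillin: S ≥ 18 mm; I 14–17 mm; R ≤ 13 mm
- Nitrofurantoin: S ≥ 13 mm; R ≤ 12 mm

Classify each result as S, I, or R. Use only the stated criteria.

Chloramphenicol: 256 μg/mL is ≥ 2 μg/mL — resistant
Penicillin 33 mm: ≥ 28 mm → susceptible
Colistin: 15 mm is in 13–16 mm — intermediate
Doxycycline 17 mm: ≤ 17 mm ⇒ resistant
Clarithromycin 0.03 μg/mL: ≤ 8 μg/mL — S
Minocycline 25 mm: ≥ 17 mm → Susceptible
Oxacillin (13 mm) ≤ 13 mm — resistant
Nitrofurantoin 13 mm: ≥ 13 mm → S

R, S, I, R, S, S, R, S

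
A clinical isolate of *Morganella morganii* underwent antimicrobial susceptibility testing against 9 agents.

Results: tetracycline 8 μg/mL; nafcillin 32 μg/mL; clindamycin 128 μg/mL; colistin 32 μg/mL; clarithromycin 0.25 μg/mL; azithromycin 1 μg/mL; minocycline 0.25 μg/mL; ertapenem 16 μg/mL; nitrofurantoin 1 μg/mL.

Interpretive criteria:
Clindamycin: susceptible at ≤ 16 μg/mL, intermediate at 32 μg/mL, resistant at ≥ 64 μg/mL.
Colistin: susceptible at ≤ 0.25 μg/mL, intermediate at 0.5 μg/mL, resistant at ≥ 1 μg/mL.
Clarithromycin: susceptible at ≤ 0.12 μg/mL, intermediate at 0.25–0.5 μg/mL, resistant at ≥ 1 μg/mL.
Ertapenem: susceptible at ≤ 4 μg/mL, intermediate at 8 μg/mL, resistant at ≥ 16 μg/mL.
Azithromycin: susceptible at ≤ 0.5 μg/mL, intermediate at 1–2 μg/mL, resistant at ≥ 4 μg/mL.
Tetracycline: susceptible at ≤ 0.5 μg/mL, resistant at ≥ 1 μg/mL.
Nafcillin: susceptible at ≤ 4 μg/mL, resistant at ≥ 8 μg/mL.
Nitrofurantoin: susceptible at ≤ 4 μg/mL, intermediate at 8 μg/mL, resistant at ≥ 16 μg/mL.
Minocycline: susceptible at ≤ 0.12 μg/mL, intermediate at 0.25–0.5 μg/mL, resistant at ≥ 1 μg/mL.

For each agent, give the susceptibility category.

R, R, R, R, I, I, I, R, S

Tetracycline (8 μg/mL) ≥ 1 μg/mL ⇒ R
Nafcillin 32 μg/mL: ≥ 8 μg/mL ⇒ resistant
Clindamycin 128 μg/mL: ≥ 64 μg/mL ⇒ Resistant
Colistin: 32 μg/mL is ≥ 1 μg/mL — Resistant
Clarithromycin (0.25 μg/mL) in 0.25–0.5 μg/mL → I
Azithromycin: 1 μg/mL is in 1–2 μg/mL — Intermediate
Minocycline: 0.25 μg/mL is in 0.25–0.5 μg/mL — intermediate
Ertapenem (16 μg/mL) ≥ 16 μg/mL — resistant
Nitrofurantoin (1 μg/mL) ≤ 4 μg/mL → S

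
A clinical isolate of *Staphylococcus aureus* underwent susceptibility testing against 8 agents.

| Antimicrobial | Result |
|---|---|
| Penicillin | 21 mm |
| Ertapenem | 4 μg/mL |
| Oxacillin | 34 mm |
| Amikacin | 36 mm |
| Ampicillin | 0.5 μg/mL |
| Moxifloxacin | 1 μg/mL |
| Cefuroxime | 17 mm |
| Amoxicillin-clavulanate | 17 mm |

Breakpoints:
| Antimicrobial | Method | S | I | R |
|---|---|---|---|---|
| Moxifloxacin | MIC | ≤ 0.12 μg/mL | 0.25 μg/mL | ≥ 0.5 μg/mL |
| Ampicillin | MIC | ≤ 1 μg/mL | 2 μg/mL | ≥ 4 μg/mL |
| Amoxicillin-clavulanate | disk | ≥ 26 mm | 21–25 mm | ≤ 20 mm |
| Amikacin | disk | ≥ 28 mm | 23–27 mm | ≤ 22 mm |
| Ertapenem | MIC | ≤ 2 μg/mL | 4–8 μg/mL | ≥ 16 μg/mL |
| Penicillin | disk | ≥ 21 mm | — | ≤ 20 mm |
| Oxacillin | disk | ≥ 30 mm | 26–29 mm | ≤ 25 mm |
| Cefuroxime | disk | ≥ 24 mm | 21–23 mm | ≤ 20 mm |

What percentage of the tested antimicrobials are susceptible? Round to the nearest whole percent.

Penicillin 21 mm: ≥ 21 mm — susceptible
Ertapenem: 4 μg/mL is in 4–8 μg/mL → Intermediate
Oxacillin (34 mm) ≥ 30 mm ⇒ susceptible
Amikacin 36 mm: ≥ 28 mm → susceptible
Ampicillin 0.5 μg/mL: ≤ 1 μg/mL ⇒ S
Moxifloxacin (1 μg/mL) ≥ 0.5 μg/mL — resistant
Cefuroxime 17 mm: ≤ 20 mm ⇒ R
Amoxicillin-clavulanate (17 mm) ≤ 20 mm — Resistant
Susceptible: 4/8

50%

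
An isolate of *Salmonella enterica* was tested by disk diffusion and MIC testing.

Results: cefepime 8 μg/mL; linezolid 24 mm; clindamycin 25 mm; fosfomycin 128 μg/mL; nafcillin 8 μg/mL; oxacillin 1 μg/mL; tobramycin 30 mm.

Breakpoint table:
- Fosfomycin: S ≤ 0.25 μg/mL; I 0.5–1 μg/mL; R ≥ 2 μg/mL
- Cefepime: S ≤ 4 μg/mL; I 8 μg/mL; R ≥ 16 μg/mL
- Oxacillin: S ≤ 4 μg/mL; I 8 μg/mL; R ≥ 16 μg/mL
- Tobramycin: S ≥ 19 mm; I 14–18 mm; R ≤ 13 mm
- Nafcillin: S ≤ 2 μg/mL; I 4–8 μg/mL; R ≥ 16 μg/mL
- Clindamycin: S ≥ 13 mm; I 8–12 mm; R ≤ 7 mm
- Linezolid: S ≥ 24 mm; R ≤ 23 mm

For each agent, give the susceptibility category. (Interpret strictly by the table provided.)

Cefepime 8 μg/mL: = 8 μg/mL — I
Linezolid 24 mm: ≥ 24 mm — Susceptible
Clindamycin (25 mm) ≥ 13 mm — susceptible
Fosfomycin 128 μg/mL: ≥ 2 μg/mL — resistant
Nafcillin (8 μg/mL) in 4–8 μg/mL → I
Oxacillin: 1 μg/mL is ≤ 4 μg/mL → S
Tobramycin: 30 mm is ≥ 19 mm → Susceptible

I, S, S, R, I, S, S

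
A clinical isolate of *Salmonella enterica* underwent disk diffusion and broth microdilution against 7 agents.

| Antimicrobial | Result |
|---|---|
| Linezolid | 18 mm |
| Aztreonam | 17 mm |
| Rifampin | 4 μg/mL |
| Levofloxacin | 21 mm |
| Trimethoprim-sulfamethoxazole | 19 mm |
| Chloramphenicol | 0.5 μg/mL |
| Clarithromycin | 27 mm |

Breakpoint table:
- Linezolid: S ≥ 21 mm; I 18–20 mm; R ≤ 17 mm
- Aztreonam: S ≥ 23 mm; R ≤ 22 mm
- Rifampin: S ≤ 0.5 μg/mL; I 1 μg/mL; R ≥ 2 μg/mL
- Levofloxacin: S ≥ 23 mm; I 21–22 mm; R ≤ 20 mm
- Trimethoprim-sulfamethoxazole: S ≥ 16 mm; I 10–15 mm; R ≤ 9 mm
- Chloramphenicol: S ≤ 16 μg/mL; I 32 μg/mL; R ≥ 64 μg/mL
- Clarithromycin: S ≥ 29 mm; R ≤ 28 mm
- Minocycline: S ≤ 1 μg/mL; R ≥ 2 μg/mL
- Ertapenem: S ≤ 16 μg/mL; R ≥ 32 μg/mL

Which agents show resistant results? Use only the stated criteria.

aztreonam, rifampin, clarithromycin

Linezolid: 18 mm is in 18–20 mm ⇒ intermediate
Aztreonam: 17 mm is ≤ 22 mm ⇒ R
Rifampin: 4 μg/mL is ≥ 2 μg/mL — R
Levofloxacin: 21 mm is in 21–22 mm → I
Trimethoprim-sulfamethoxazole (19 mm) ≥ 16 mm ⇒ susceptible
Chloramphenicol: 0.5 μg/mL is ≤ 16 μg/mL → S
Clarithromycin 27 mm: ≤ 28 mm → Resistant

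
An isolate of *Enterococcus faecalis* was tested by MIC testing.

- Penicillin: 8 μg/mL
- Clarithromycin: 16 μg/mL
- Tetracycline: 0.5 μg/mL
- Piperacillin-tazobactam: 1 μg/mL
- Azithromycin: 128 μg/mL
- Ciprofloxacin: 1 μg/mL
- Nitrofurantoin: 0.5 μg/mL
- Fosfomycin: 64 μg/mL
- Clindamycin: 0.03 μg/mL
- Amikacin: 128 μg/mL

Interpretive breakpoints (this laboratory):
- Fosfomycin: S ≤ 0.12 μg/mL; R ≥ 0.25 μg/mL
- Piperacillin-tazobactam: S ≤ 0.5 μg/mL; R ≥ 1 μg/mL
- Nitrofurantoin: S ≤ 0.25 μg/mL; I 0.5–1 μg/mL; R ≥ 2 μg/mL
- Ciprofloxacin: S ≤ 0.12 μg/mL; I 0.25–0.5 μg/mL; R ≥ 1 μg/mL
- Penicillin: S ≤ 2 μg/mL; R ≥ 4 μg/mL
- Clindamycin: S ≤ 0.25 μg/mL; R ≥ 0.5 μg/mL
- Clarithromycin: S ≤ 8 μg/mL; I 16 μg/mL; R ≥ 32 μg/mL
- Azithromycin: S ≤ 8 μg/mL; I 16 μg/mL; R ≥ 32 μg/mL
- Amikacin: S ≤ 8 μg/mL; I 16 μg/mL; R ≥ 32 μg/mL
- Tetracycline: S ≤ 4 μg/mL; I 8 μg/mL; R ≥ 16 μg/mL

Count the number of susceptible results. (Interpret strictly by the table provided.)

Penicillin: 8 μg/mL is ≥ 4 μg/mL ⇒ R
Clarithromycin (16 μg/mL) = 16 μg/mL ⇒ Intermediate
Tetracycline 0.5 μg/mL: ≤ 4 μg/mL — S
Piperacillin-tazobactam (1 μg/mL) ≥ 1 μg/mL ⇒ resistant
Azithromycin 128 μg/mL: ≥ 32 μg/mL → R
Ciprofloxacin: 1 μg/mL is ≥ 1 μg/mL → Resistant
Nitrofurantoin 0.5 μg/mL: in 0.5–1 μg/mL ⇒ intermediate
Fosfomycin 64 μg/mL: ≥ 0.25 μg/mL — resistant
Clindamycin: 0.03 μg/mL is ≤ 0.25 μg/mL ⇒ Susceptible
Amikacin: 128 μg/mL is ≥ 32 μg/mL ⇒ R
Susceptible: 2

2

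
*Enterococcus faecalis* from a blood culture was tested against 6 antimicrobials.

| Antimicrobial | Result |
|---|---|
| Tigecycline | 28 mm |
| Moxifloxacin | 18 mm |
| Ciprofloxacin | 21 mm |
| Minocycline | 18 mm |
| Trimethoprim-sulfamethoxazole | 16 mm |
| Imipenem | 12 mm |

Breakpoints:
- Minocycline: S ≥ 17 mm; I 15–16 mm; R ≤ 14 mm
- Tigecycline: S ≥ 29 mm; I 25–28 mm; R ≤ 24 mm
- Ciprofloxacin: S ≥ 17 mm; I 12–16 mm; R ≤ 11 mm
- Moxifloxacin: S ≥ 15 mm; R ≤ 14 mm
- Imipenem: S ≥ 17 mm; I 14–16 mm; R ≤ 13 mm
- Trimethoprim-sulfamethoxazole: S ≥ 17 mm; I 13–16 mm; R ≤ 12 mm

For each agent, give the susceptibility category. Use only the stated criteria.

I, S, S, S, I, R

Tigecycline: 28 mm is in 25–28 mm ⇒ Intermediate
Moxifloxacin 18 mm: ≥ 15 mm ⇒ S
Ciprofloxacin 21 mm: ≥ 17 mm ⇒ susceptible
Minocycline: 18 mm is ≥ 17 mm ⇒ susceptible
Trimethoprim-sulfamethoxazole 16 mm: in 13–16 mm → intermediate
Imipenem (12 mm) ≤ 13 mm → Resistant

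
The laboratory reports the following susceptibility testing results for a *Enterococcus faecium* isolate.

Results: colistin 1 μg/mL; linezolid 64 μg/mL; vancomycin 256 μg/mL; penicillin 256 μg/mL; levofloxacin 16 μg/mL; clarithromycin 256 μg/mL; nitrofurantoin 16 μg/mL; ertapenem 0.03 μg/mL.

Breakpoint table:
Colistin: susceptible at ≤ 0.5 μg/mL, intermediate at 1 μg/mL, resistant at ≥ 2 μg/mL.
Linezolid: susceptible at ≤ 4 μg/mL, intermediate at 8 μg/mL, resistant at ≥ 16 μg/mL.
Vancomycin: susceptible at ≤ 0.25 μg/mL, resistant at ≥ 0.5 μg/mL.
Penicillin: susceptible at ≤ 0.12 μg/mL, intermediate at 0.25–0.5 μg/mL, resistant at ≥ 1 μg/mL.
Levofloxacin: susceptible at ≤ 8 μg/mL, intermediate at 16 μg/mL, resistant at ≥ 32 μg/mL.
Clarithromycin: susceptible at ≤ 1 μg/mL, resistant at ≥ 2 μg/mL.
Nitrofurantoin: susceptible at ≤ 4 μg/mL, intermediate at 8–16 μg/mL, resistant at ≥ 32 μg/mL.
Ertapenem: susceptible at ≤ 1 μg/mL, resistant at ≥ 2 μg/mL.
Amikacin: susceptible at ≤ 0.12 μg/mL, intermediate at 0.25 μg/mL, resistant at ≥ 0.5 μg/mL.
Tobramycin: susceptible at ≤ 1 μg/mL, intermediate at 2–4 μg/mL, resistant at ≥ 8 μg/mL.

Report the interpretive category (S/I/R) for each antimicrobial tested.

I, R, R, R, I, R, I, S

Colistin: 1 μg/mL is = 1 μg/mL — I
Linezolid (64 μg/mL) ≥ 16 μg/mL ⇒ Resistant
Vancomycin: 256 μg/mL is ≥ 0.5 μg/mL — resistant
Penicillin 256 μg/mL: ≥ 1 μg/mL ⇒ resistant
Levofloxacin (16 μg/mL) = 16 μg/mL → intermediate
Clarithromycin (256 μg/mL) ≥ 2 μg/mL → R
Nitrofurantoin (16 μg/mL) in 8–16 μg/mL ⇒ I
Ertapenem (0.03 μg/mL) ≤ 1 μg/mL → S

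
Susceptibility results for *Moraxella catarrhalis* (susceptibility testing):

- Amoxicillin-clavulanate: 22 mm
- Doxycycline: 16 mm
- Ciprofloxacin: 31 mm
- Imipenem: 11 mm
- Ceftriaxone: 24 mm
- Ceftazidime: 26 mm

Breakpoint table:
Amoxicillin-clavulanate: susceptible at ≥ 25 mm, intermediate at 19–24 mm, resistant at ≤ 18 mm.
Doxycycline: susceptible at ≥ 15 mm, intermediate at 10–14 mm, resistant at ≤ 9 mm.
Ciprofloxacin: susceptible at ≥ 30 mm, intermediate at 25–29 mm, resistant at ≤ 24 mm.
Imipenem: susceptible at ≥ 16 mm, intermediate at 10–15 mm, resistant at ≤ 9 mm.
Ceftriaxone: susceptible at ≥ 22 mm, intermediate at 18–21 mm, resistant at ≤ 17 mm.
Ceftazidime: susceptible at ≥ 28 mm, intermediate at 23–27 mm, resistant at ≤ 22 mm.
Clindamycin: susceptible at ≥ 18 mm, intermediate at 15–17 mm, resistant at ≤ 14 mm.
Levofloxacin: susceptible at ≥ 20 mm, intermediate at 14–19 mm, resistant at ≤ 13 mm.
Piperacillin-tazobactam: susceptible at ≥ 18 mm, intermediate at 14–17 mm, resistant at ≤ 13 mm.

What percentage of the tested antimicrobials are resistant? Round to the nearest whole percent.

Amoxicillin-clavulanate 22 mm: in 19–24 mm — I
Doxycycline (16 mm) ≥ 15 mm — susceptible
Ciprofloxacin 31 mm: ≥ 30 mm → susceptible
Imipenem (11 mm) in 10–15 mm ⇒ I
Ceftriaxone 24 mm: ≥ 22 mm — S
Ceftazidime (26 mm) in 23–27 mm → Intermediate
Resistant: 0/6

0%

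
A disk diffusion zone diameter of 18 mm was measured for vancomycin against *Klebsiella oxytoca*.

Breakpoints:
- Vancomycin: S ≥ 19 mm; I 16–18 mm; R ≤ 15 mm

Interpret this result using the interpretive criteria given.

Vancomycin: 18 mm is in 16–18 mm → I

Intermediate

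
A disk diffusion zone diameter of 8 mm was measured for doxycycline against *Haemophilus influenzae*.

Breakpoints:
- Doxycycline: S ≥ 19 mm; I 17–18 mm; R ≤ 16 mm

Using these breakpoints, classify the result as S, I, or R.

R

Doxycycline (8 mm) ≤ 16 mm — Resistant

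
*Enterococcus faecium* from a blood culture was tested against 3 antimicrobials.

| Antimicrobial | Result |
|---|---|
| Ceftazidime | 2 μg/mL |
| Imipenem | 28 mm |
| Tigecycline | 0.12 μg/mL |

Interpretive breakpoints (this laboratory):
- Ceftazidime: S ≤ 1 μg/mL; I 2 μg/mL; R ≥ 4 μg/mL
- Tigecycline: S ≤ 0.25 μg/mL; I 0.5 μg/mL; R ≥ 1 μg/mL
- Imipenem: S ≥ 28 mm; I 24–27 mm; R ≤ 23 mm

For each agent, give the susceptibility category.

Ceftazidime: 2 μg/mL is = 2 μg/mL — Intermediate
Imipenem 28 mm: ≥ 28 mm — S
Tigecycline (0.12 μg/mL) ≤ 0.25 μg/mL — S

I, S, S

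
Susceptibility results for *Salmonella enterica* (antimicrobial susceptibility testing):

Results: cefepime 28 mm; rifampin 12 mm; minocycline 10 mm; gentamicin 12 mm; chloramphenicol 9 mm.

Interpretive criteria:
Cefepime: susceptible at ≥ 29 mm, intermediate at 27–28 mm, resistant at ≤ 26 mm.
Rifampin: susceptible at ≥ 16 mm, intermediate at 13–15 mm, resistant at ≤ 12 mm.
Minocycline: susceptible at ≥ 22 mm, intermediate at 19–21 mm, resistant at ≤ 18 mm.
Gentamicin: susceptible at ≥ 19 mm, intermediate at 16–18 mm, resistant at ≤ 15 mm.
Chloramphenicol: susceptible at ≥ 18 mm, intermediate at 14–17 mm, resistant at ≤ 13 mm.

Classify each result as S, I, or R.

I, R, R, R, R

Cefepime 28 mm: in 27–28 mm — Intermediate
Rifampin (12 mm) ≤ 12 mm — resistant
Minocycline: 10 mm is ≤ 18 mm ⇒ Resistant
Gentamicin 12 mm: ≤ 15 mm → resistant
Chloramphenicol 9 mm: ≤ 13 mm — resistant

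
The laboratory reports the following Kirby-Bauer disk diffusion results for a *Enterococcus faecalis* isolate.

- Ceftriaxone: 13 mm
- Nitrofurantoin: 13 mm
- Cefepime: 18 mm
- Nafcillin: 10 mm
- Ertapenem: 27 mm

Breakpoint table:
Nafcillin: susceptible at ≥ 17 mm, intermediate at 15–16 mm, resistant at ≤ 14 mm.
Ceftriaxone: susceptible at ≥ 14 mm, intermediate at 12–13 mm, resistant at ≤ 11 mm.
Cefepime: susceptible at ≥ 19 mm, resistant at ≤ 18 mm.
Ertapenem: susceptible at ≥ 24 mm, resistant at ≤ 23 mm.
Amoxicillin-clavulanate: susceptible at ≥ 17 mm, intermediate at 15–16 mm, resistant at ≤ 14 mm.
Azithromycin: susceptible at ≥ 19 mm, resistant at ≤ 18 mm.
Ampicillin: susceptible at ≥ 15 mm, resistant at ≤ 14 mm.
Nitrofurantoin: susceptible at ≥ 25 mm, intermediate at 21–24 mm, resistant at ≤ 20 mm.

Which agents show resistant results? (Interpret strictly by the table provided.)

Ceftriaxone 13 mm: in 12–13 mm ⇒ I
Nitrofurantoin 13 mm: ≤ 20 mm → Resistant
Cefepime (18 mm) ≤ 18 mm → Resistant
Nafcillin 10 mm: ≤ 14 mm → Resistant
Ertapenem: 27 mm is ≥ 24 mm ⇒ Susceptible

nitrofurantoin, cefepime, nafcillin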